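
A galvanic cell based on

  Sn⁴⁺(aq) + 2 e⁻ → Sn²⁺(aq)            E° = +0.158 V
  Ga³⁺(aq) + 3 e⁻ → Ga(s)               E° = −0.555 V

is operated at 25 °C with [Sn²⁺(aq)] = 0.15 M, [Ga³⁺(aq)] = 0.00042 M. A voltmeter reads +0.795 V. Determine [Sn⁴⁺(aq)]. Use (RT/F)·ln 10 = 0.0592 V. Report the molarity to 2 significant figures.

0.50 M

With Sn⁴⁺/Sn²⁺ at the cathode and Ga³⁺/Ga at the anode, E°cell = +0.158 − (−0.555) = +0.713 V (n = 6).
From the Nernst equation, log Q = n(E° − E)/0.0592 = 6·(+0.713 − (+0.795))/0.0592 = −8.311.
The balanced reaction is 3 Sn⁴⁺(aq) + 2 Ga(s) → 3 Sn²⁺(aq) + 2 Ga³⁺(aq), so Q = ([Sn²⁺(aq)]^3·[Ga³⁺(aq)]^2) / [Sn⁴⁺(aq)]^3.
Solving for the unknown gives log [Sn⁴⁺(aq)] = −0.305, so [Sn⁴⁺(aq)] ≈ 0.50 M.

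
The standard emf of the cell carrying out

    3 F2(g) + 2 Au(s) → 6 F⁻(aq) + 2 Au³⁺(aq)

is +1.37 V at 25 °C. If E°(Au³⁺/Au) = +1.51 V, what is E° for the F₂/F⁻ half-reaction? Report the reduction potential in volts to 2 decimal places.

+2.88 V

In the reaction as written the F₂/F⁻ couple is reduced (cathode) and Au³⁺/Au is oxidized (anode), so E°cell = E°(F₂/F⁻) − E°(Au³⁺/Au).
E°(F₂/F⁻) = E°cell + E°(anode) = +1.37 + (+1.51) = +2.88 V.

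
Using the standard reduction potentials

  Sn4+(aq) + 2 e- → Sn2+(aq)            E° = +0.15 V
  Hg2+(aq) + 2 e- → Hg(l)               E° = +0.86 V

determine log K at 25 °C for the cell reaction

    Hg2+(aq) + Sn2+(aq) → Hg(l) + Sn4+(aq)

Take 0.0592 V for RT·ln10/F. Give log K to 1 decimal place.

log K = 24.0

The Hg²⁺/Hg couple is reduced (cathode); E°cell = +0.86 − (+0.15) = +0.71 V with n = 2.
At equilibrium E = 0, so log K = nE°cell / 0.0592 = (2)(+0.71) / 0.0592 = 24.0.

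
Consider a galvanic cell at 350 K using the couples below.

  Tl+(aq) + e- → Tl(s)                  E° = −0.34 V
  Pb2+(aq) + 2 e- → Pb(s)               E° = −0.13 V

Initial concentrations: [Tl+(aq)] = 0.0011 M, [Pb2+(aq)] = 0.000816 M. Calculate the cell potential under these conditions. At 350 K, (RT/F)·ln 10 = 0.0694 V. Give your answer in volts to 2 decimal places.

The Pb²⁺/Pb couple has the more positive E°, so it is the cathode; Tl⁺/Tl is the anode.
E°cell = E°cat − E°an = −0.13 − (−0.34) = +0.21 V; n = 2.
The balanced reaction is Pb2+(aq) + 2 Tl(s) → Pb(s) + 2 Tl+(aq), so Q = [Tl+(aq)]^2 / [Pb2+(aq)] = 0.00148 and log Q = −2.829.
By the Nernst equation, E = +0.21 − (0.0694/2)·(−2.829) = +0.31 V.

+0.31 V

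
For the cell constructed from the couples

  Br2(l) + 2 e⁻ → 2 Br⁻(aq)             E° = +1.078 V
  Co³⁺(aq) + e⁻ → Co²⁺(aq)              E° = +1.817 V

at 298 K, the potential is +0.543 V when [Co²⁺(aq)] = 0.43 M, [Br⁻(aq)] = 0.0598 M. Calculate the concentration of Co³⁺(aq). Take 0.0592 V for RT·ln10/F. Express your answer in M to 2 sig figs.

0.0035 M

Co³⁺/Co²⁺ is the cathode (higher E°); E°cell = +1.817 − (+1.078) = +0.739 V with n = 2.
Since E = E° − (0.0592/n)·log Q, log Q = n(E° − E)/0.0592 = 6.622.
For 2 Co³⁺(aq) + 2 Br⁻(aq) → 2 Co²⁺(aq) + Br2(l), the reaction quotient is Q = [Co²⁺(aq)]^2 / ([Co³⁺(aq)]^2·[Br⁻(aq)]^2).
Solving for the unknown gives log [Co³⁺(aq)] = −2.454, so [Co³⁺(aq)] ≈ 0.0035 M.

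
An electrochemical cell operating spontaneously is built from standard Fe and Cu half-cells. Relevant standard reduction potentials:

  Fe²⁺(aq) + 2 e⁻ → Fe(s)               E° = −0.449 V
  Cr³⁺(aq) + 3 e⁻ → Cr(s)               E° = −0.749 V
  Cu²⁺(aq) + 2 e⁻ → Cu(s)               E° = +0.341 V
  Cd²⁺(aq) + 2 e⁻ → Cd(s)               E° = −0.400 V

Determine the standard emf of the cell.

Of the two couples in this cell, the one with the more positive reduction potential is reduced at the cathode: here that is Cu²⁺/Cu (+0.341 V); Fe²⁺/Fe (−0.449 V) is the anode.
E°cell = E°(cathode) − E°(anode) = +0.341 − (−0.449) = +0.790 V.

+0.790 V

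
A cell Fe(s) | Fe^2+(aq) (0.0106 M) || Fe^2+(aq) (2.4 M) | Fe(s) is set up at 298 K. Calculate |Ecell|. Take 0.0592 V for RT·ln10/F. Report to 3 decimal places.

0.070 V

For a concentration cell E°cell = 0, since both electrodes use the same couple.
The compartment with the higher Fe^2+(aq) concentration (2.4 M) acts as the cathode; ions are reduced there and produced at the dilute (0.0106 M) anode.
With n = 2, Ecell = −(0.0592/2)·log([dilute]/[conc]) = −(0.0592/2)·log(0.0106/2.4) = +0.070 V.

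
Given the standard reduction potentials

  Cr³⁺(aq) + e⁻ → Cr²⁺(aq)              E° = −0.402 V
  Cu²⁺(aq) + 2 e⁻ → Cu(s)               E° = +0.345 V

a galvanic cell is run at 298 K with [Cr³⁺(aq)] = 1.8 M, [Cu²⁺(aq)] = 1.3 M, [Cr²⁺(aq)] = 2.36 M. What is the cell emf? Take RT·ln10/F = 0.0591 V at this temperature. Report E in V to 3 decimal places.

The Cu²⁺/Cu couple has the more positive E°, so it is the cathode; Cr³⁺/Cr²⁺ is the anode.
E°cell = E°cat − E°an = +0.345 − (−0.402) = +0.747 V; n = 2.
Balancing gives Cu²⁺(aq) + 2 Cr²⁺(aq) → Cu(s) + 2 Cr³⁺(aq); hence Q = [Cr³⁺(aq)]^2 / ([Cu²⁺(aq)]·[Cr²⁺(aq)]^2) = 0.447 (log Q = −0.349).
E = E° − (0.0591/n)·log Q = +0.747 − (0.0591/2)(−0.349) = +0.757 V.

+0.757 V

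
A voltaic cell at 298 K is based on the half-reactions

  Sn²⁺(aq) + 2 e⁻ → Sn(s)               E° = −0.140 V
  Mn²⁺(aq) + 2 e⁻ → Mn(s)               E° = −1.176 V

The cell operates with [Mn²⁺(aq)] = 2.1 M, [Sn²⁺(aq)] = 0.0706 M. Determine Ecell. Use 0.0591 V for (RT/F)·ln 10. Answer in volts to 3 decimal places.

The Sn²⁺/Sn couple has the more positive E°, so it is the cathode; Mn²⁺/Mn is the anode.
E°cell = E°cat − E°an = −0.140 − (−1.176) = +1.036 V; n = 2.
The balanced reaction is Sn²⁺(aq) + Mn(s) → Sn(s) + Mn²⁺(aq), so Q = [Mn²⁺(aq)] / [Sn²⁺(aq)] = 29.7 and log Q = 1.473.
By the Nernst equation, E = +1.036 − (0.0591/2)·(1.473) = +0.992 V.

+0.992 V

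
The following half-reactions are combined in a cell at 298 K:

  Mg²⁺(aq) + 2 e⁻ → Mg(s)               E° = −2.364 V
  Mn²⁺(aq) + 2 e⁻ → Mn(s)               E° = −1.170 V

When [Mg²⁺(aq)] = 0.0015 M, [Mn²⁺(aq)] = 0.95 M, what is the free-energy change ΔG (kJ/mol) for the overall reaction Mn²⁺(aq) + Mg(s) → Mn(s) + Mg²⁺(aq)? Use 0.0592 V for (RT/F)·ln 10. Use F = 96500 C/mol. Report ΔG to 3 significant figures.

E°cell = −1.170 − (−2.364) = +1.194 V; the balanced reaction transfers n = 2 electrons.
Q = [Mg²⁺(aq)] / [Mn²⁺(aq)] = 0.00158, so log Q = −2.802 and E = +1.194 − (0.0592/2)(−2.802) = +1.2769 V.
ΔG = −nFE = −(2)(96500)(+1.2769) J/mol = −246 kJ/mol.

−246 kJ/mol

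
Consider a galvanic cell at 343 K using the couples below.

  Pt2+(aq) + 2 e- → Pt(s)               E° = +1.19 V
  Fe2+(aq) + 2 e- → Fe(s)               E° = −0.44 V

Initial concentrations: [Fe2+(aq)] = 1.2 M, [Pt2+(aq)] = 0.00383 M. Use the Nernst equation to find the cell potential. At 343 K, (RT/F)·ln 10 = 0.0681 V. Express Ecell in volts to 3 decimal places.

+1.545 V

Pt²⁺/Pt is reduced (cathode, E° = +1.19 V) and Fe²⁺/Fe is oxidized (anode).
The standard potential is +1.19 − (−0.44) = +1.63 V and the balanced reaction transfers n = 2 electrons.
Balancing gives Pt2+(aq) + Fe(s) → Pt(s) + Fe2+(aq); hence Q = [Fe2+(aq)] / [Pt2+(aq)] = 313 (log Q = 2.496).
E = E° − (0.0681/n)·log Q = +1.63 − (0.0681/2)(2.496) = +1.545 V.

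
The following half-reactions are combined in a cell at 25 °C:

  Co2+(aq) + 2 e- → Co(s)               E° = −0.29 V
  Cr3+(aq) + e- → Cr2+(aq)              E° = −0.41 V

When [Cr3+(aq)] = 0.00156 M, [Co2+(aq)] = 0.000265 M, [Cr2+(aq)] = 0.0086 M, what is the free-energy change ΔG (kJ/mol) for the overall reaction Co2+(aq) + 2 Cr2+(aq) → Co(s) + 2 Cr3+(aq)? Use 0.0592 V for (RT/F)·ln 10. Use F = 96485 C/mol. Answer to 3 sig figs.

E°cell = −0.29 − (−0.41) = +0.12 V; the balanced reaction transfers n = 2 electrons.
Q = [Cr3+(aq)]^2 / ([Co2+(aq)]·[Cr2+(aq)]^2) = 124, so log Q = 2.094 and E = +0.12 − (0.0592/2)(2.094) = +0.0580 V.
ΔG = −nFE = −(2)(96485)(+0.0580) J/mol = −11.2 kJ/mol.

−11.2 kJ/mol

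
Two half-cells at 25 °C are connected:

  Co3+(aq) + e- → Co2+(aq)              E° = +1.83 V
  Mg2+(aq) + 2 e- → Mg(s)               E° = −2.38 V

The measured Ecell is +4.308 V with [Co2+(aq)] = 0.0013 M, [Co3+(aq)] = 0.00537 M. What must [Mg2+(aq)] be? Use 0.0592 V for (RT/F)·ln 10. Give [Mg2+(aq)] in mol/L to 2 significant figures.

With Co³⁺/Co²⁺ at the cathode and Mg²⁺/Mg at the anode, E°cell = +1.83 − (−2.38) = +4.21 V (n = 2).
Since E = E° − (0.0592/n)·log Q, log Q = n(E° − E)/0.0592 = −3.311.
Balancing electrons gives 2 Co3+(aq) + Mg(s) → 2 Co2+(aq) + Mg2+(aq); thus Q = ([Co2+(aq)]^2·[Mg2+(aq)]) / [Co3+(aq)]^2.
Isolating [Mg2+(aq)] in Q = 10^{−3.311} yields log [Mg2+(aq)] = −2.079, i.e. 0.0083 M.

0.0083 M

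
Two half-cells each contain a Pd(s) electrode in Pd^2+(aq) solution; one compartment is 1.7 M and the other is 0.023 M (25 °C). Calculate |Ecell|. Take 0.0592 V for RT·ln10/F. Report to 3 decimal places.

For a concentration cell E°cell = 0, since both electrodes use the same couple.
The compartment with the higher Pd^2+(aq) concentration (1.7 M) acts as the cathode; ions are reduced there and produced at the dilute (0.023 M) anode.
With n = 2, Ecell = −(0.0592/2)·log([dilute]/[conc]) = −(0.0592/2)·log(0.023/1.7) = +0.055 V.

0.055 V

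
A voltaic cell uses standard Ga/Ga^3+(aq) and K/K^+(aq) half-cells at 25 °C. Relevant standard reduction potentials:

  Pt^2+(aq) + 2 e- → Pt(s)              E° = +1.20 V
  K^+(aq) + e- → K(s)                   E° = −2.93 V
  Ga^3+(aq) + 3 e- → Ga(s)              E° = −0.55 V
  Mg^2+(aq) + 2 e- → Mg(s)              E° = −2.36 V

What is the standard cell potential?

The Ga³⁺/Ga couple has the higher E°, so Ga ion is reduced (cathode) and K is oxidized (anode).
E°cell = E°(cathode) − E°(anode) = −0.55 − (−2.93) = +2.38 V.

+2.38 V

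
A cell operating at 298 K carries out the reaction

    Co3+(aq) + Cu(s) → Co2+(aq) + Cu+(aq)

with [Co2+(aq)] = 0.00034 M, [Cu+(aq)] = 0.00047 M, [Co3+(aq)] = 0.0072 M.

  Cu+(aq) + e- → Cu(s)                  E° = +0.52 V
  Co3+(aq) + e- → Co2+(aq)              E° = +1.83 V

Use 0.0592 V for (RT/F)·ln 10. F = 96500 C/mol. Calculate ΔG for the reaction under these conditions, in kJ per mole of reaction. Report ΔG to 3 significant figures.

−153 kJ/mol

The standard cell potential is +1.83 − (+0.52) = +1.31 V, with n = 1 electron in the balanced equation.
The reaction quotient is ([Co2+(aq)]·[Cu+(aq)]) / [Co3+(aq)] = 2.22×10^−5; by Nernst, E = +1.31 − (0.0592/1)(−4.654) = +1.5855 V.
Finally ΔG = −nFE = −(1)(96500 C/mol)(+1.5855 V) = −153 kJ/mol.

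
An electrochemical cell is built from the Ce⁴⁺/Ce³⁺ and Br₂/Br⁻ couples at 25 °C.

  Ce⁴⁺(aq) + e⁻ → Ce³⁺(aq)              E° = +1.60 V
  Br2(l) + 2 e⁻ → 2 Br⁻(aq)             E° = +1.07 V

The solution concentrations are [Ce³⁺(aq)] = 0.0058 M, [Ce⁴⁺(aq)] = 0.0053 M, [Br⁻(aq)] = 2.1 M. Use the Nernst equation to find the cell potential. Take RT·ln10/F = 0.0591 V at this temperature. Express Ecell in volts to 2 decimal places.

+0.55 V

Ce⁴⁺/Ce³⁺ is reduced (cathode, E° = +1.60 V) and Br₂/Br⁻ is oxidized (anode).
E°cell = +1.60 − (+1.07) = +0.53 V, with n = 2 electrons transferred.
For the overall reaction 2 Ce⁴⁺(aq) + 2 Br⁻(aq) → 2 Ce³⁺(aq) + Br2(l), Q = [Ce³⁺(aq)]^2 / ([Ce⁴⁺(aq)]^2·[Br⁻(aq)]^2) = 0.272, giving log Q = −0.566.
Applying E = E° − (RT ln10/nF)·log Q gives +0.53 − (0.0591/2)(−0.566) = +0.55 V.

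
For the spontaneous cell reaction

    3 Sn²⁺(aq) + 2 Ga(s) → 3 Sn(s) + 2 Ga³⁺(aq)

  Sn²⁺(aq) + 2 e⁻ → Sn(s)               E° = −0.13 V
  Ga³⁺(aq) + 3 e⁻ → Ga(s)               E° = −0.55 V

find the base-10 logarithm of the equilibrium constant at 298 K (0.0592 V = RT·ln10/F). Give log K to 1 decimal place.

log K = 42.6

The Sn²⁺/Sn couple is reduced (cathode); E°cell = −0.13 − (−0.55) = +0.42 V with n = 6.
At equilibrium E = 0, so log K = nE°cell / 0.0592 = (6)(+0.42) / 0.0592 = 42.6.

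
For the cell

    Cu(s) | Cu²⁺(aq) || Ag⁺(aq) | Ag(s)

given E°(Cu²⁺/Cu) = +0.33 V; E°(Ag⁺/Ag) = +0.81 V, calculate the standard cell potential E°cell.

By convention the left-hand electrode in cell notation is the anode (oxidation) and the right-hand electrode is the cathode (reduction).
E°cell = E°(right) − E°(left) = +0.81 − (+0.33) = +0.48 V.

+0.48 V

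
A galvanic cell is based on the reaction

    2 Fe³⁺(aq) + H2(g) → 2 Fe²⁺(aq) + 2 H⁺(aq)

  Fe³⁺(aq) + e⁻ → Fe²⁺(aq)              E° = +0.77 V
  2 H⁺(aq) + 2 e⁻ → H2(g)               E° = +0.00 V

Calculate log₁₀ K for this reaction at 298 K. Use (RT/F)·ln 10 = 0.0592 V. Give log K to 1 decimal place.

log K = 26.0

The Fe³⁺/Fe²⁺ couple is reduced (cathode); E°cell = +0.77 − (+0.00) = +0.77 V with n = 2.
At equilibrium E = 0, so log K = nE°cell / 0.0592 = (2)(+0.77) / 0.0592 = 26.0.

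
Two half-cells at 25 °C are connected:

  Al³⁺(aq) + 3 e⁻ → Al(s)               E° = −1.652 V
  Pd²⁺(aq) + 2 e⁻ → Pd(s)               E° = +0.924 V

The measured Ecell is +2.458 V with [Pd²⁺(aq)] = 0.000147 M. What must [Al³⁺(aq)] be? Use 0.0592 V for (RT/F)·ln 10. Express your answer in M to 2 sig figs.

The Pd²⁺/Pd couple has the larger reduction potential, so it is the cathode: E°cell = +0.924 − (−1.652) = +2.576 V and n = 6.
From the Nernst equation, log Q = n(E° − E)/0.0592 = 6·(+2.576 − (+2.458))/0.0592 = 11.959.
For 3 Pd²⁺(aq) + 2 Al(s) → 3 Pd(s) + 2 Al³⁺(aq), the reaction quotient is Q = [Al³⁺(aq)]^2 / [Pd²⁺(aq)]^3.
Substituting the known concentrations and solving, log [Al³⁺(aq)] = 0.230 and [Al³⁺(aq)] = 1.7 M.

1.7 M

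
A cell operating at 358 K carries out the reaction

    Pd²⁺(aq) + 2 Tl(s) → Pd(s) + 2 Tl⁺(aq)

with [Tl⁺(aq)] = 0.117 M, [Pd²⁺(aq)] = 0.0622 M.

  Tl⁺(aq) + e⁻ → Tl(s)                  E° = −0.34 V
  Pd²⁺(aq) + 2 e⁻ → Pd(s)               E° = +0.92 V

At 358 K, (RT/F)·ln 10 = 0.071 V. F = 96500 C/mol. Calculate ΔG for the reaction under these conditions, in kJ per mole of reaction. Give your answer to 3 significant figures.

With Pd²⁺/Pd reduced at the cathode, E°cell = +0.92 − (−0.34) = +1.26 V and n = 2.
Q = [Tl⁺(aq)]^2 / [Pd²⁺(aq)] = 0.22, so log Q = −0.657 and E = +1.26 − (0.071/2)(−0.657) = +1.2833 V.
ΔG = −nFE = −(2)(96500)(+1.2833) J/mol = −248 kJ/mol.

−248 kJ/mol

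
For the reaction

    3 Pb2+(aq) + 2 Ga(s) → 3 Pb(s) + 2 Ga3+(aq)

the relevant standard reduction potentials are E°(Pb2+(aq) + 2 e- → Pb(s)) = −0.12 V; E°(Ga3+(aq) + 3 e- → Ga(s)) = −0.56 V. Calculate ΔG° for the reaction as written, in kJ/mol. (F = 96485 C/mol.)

In the reaction as written Pb2+(aq) is reduced, so the Pb²⁺/Pb couple is the cathode and Ga³⁺/Ga is the anode.
E°cell = −0.12 − (−0.56) = +0.44 V; balancing electrons gives n = 6.
ΔG° = −nFE°cell = −(6)(96485)(+0.44) J/mol = −255 kJ/mol.

−255 kJ/mol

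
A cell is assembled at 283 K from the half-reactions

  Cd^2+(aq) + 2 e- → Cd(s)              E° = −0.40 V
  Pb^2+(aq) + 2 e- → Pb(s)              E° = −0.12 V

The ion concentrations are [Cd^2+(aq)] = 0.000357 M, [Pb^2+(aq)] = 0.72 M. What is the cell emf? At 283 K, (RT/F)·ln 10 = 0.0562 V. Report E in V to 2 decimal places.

+0.37 V

Since E°(Pb²⁺/Pb) > E°(Cd²⁺/Cd), Pb²⁺/Pb serves as the cathode.
The standard potential is −0.12 − (−0.40) = +0.28 V and the balanced reaction transfers n = 2 electrons.
For the overall reaction Pb^2+(aq) + Cd(s) → Pb(s) + Cd^2+(aq), Q = [Cd^2+(aq)] / [Pb^2+(aq)] = 0.000496, giving log Q = −3.305.
By the Nernst equation, E = +0.28 − (0.0562/2)·(−3.305) = +0.37 V.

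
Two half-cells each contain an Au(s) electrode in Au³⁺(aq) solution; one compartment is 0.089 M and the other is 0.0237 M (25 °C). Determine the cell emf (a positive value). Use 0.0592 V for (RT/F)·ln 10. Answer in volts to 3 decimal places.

0.011 V

For a concentration cell E°cell = 0, since both electrodes use the same couple.
The compartment with the higher Au³⁺(aq) concentration (0.089 M) acts as the cathode; ions are reduced there and produced at the dilute (0.0237 M) anode.
With n = 3, Ecell = −(0.0592/3)·log([dilute]/[conc]) = −(0.0592/3)·log(0.0237/0.089) = +0.011 V.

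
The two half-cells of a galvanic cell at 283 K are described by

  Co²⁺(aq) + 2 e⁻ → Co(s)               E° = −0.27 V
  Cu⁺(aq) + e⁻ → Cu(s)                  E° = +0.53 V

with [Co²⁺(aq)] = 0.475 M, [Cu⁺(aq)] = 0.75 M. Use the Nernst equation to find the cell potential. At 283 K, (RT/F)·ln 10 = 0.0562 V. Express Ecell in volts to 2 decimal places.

+0.80 V

The Cu⁺/Cu couple has the more positive E°, so it is the cathode; Co²⁺/Co is the anode.
The standard potential is +0.53 − (−0.27) = +0.80 V and the balanced reaction transfers n = 2 electrons.
The balanced reaction is 2 Cu⁺(aq) + Co(s) → 2 Cu(s) + Co²⁺(aq), so Q = [Co²⁺(aq)] / [Cu⁺(aq)]^2 = 0.844 and log Q = −0.073.
E = E° − (0.0562/n)·log Q = +0.80 − (0.0562/2)(−0.073) = +0.80 V.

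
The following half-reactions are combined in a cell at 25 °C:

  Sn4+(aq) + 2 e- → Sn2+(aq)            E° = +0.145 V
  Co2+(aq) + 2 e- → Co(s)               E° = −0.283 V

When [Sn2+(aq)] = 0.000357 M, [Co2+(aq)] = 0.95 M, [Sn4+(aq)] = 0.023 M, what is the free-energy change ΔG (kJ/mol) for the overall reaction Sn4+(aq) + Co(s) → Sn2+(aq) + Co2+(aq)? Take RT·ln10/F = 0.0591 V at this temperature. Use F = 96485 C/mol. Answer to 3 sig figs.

E°cell = +0.145 − (−0.283) = +0.428 V; the balanced reaction transfers n = 2 electrons.
Here Q = ([Sn2+(aq)]·[Co2+(aq)]) / [Sn4+(aq)] = 0.0147 (log Q = −1.831), giving E = +0.428 − (0.0591/2)·(−1.831) = +0.4821 V.
Finally ΔG = −nFE = −(2)(96485 C/mol)(+0.4821 V) = −93.0 kJ/mol.

−93.0 kJ/mol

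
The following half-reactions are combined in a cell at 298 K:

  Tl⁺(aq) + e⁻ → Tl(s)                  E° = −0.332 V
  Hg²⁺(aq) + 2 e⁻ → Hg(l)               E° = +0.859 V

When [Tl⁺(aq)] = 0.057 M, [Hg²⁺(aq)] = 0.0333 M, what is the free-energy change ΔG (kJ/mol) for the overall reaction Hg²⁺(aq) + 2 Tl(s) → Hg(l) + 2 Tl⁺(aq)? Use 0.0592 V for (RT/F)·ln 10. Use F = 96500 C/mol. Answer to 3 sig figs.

−236 kJ/mol

E°cell = +0.859 − (−0.332) = +1.191 V; the balanced reaction transfers n = 2 electrons.
The reaction quotient is [Tl⁺(aq)]^2 / [Hg²⁺(aq)] = 0.0976; by Nernst, E = +1.191 − (0.0592/2)(−1.011) = +1.2209 V.
ΔG = −nFE = −(2)(96500)(+1.2209) J/mol = −236 kJ/mol.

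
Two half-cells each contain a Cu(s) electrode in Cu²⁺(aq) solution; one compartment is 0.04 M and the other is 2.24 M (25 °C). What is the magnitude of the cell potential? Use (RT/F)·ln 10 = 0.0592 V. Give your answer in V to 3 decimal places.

For a concentration cell E°cell = 0, since both electrodes use the same couple.
The compartment with the higher Cu²⁺(aq) concentration (2.24 M) acts as the cathode; ions are reduced there and produced at the dilute (0.04 M) anode.
With n = 2, Ecell = −(0.0592/2)·log([dilute]/[conc]) = −(0.0592/2)·log(0.04/2.24) = +0.052 V.

0.052 V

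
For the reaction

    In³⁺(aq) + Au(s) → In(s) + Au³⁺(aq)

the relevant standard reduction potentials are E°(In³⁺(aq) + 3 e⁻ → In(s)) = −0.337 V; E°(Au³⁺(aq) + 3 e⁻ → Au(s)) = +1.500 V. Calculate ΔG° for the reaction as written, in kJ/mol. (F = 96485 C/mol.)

+532 kJ/mol

In the reaction as written In³⁺(aq) is reduced, so the In³⁺/In couple is the cathode and Au³⁺/Au is the anode.
E°cell = −0.337 − (+1.500) = −1.837 V; balancing electrons gives n = 3.
ΔG° = −nFE°cell = −(3)(96485)(−1.837) J/mol = +532 kJ/mol.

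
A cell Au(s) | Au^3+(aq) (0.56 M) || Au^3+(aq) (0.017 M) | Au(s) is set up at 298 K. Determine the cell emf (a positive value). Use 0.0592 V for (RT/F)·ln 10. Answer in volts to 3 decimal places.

0.030 V

For a concentration cell E°cell = 0, since both electrodes use the same couple.
The compartment with the higher Au^3+(aq) concentration (0.56 M) acts as the cathode; ions are reduced there and produced at the dilute (0.017 M) anode.
With n = 3, Ecell = −(0.0592/3)·log([dilute]/[conc]) = −(0.0592/3)·log(0.017/0.56) = +0.030 V.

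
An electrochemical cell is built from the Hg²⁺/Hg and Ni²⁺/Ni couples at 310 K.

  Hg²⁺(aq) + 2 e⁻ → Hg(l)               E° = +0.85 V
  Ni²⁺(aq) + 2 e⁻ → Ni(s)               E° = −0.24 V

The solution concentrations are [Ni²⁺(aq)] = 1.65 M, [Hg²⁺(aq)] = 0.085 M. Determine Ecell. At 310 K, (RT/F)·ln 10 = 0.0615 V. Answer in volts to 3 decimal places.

+1.050 V

The Hg²⁺/Hg couple has the more positive E°, so it is the cathode; Ni²⁺/Ni is the anode.
E°cell = +0.85 − (−0.24) = +1.09 V, with n = 2 electrons transferred.
For the overall reaction Hg²⁺(aq) + Ni(s) → Hg(l) + Ni²⁺(aq), Q = [Ni²⁺(aq)] / [Hg²⁺(aq)] = 19.4, giving log Q = 1.288.
Applying E = E° − (RT ln10/nF)·log Q gives +1.09 − (0.0615/2)(1.288) = +1.050 V.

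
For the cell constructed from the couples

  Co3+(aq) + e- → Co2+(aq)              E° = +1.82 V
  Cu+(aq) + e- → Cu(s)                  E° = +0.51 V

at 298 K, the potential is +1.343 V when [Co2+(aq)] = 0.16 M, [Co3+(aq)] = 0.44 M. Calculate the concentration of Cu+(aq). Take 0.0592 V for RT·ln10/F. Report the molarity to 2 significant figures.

0.76 M

With Co³⁺/Co²⁺ at the cathode and Cu⁺/Cu at the anode, E°cell = +1.82 − (+0.51) = +1.31 V (n = 1).
Rearranging E = E° − (0.0592/n)·log Q gives log Q = 1(+1.31 − (+1.343))/0.0592 = −0.557.
The balanced reaction is Co3+(aq) + Cu(s) → Co2+(aq) + Cu+(aq), so Q = ([Co2+(aq)]·[Cu+(aq)]) / [Co3+(aq)].
Substituting the known concentrations and solving, log [Cu+(aq)] = −0.118 and [Cu+(aq)] = 0.76 M.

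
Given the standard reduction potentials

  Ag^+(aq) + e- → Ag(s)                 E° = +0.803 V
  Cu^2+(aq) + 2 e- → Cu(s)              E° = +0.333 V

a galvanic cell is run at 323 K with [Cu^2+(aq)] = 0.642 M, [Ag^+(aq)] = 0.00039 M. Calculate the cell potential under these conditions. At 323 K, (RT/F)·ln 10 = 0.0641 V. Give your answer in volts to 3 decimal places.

Ag⁺/Ag is reduced (cathode, E° = +0.803 V) and Cu²⁺/Cu is oxidized (anode).
The standard potential is +0.803 − (+0.333) = +0.470 V and the balanced reaction transfers n = 2 electrons.
For the overall reaction 2 Ag^+(aq) + Cu(s) → 2 Ag(s) + Cu^2+(aq), Q = [Cu^2+(aq)] / [Ag^+(aq)]^2 = 4.22×10^6, giving log Q = 6.625.
E = E° − (0.0641/n)·log Q = +0.470 − (0.0641/2)(6.625) = +0.258 V.

+0.258 V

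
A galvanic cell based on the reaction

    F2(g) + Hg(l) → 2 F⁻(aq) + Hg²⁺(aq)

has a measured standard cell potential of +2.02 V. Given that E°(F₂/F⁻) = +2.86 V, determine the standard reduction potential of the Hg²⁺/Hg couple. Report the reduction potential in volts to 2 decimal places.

In the reaction as written the F₂/F⁻ couple is reduced (cathode) and Hg²⁺/Hg is oxidized (anode), so E°cell = E°(F₂/F⁻) − E°(Hg²⁺/Hg).
E°(Hg²⁺/Hg) = E°(cathode) − E°cell = +2.86 − (+2.02) = +0.84 V.

+0.84 V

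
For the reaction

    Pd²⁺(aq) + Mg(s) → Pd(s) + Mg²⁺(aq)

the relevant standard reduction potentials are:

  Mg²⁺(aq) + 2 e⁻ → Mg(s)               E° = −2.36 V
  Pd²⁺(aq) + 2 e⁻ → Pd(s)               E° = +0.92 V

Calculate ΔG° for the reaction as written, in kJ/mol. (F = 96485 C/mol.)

−633 kJ/mol

In the reaction as written Pd²⁺(aq) is reduced, so the Pd²⁺/Pd couple is the cathode and Mg²⁺/Mg is the anode.
E°cell = +0.92 − (−2.36) = +3.28 V; balancing electrons gives n = 2.
ΔG° = −nFE°cell = −(2)(96485)(+3.28) J/mol = −633 kJ/mol.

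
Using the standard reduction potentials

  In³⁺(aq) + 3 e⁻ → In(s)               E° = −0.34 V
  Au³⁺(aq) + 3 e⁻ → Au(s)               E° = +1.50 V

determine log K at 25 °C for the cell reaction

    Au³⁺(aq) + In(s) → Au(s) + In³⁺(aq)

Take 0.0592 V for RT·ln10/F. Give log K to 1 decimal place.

log K = 93.2

The Au³⁺/Au couple is reduced (cathode); E°cell = +1.50 − (−0.34) = +1.84 V with n = 3.
At equilibrium E = 0, so log K = nE°cell / 0.0592 = (3)(+1.84) / 0.0592 = 93.2.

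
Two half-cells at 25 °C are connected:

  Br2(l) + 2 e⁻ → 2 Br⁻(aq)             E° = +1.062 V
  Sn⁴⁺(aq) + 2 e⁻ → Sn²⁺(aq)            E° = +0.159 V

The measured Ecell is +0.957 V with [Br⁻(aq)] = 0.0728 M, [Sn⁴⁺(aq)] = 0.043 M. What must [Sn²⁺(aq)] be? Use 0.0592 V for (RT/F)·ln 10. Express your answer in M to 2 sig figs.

Br₂/Br⁻ is the cathode (higher E°); E°cell = +1.062 − (+0.159) = +0.903 V with n = 2.
Rearranging E = E° − (0.0592/n)·log Q gives log Q = 2(+0.903 − (+0.957))/0.0592 = −1.824.
For Br2(l) + Sn²⁺(aq) → 2 Br⁻(aq) + Sn⁴⁺(aq), the reaction quotient is Q = ([Br⁻(aq)]^2·[Sn⁴⁺(aq)]) / [Sn²⁺(aq)].
Solving for the unknown gives log [Sn²⁺(aq)] = −1.818, so [Sn²⁺(aq)] ≈ 0.015 M.

0.015 M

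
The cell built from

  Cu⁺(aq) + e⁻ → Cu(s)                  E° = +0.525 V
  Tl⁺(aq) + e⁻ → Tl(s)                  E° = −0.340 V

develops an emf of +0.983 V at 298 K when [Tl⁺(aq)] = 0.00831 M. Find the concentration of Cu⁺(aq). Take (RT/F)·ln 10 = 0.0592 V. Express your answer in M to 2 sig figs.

Cu⁺/Cu is the cathode (higher E°); E°cell = +0.525 − (−0.340) = +0.865 V with n = 1.
Since E = E° − (0.0592/n)·log Q, log Q = n(E° − E)/0.0592 = −1.993.
Balancing electrons gives Cu⁺(aq) + Tl(s) → Cu(s) + Tl⁺(aq); thus Q = [Tl⁺(aq)] / [Cu⁺(aq)].
Substituting the known concentrations and solving, log [Cu⁺(aq)] = −0.087 and [Cu⁺(aq)] = 0.82 M.

0.82 M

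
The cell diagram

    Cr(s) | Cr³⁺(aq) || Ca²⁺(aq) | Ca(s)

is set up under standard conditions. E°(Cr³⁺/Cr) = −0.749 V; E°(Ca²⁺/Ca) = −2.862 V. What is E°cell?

−2.113 V

By convention the left-hand electrode in cell notation is the anode (oxidation) and the right-hand electrode is the cathode (reduction).
E°cell = E°(right) − E°(left) = −2.862 − (−0.749) = −2.113 V.
The negative sign shows that, as written, the cell would require an external voltage to drive the reaction.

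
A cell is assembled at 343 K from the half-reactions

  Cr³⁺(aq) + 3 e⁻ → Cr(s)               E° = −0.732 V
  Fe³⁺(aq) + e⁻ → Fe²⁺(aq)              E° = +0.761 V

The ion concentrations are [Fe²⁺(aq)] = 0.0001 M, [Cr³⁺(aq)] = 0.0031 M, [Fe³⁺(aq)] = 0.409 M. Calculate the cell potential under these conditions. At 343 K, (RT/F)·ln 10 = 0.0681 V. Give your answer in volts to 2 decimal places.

+1.80 V

Fe³⁺/Fe²⁺ is reduced (cathode, E° = +0.761 V) and Cr³⁺/Cr is oxidized (anode).
E°cell = +0.761 − (−0.732) = +1.493 V, with n = 3 electrons transferred.
For the overall reaction 3 Fe³⁺(aq) + Cr(s) → 3 Fe²⁺(aq) + Cr³⁺(aq), Q = ([Fe²⁺(aq)]^3·[Cr³⁺(aq)]) / [Fe³⁺(aq)]^3 = 4.53×10^−14, giving log Q = −13.344.
By the Nernst equation, E = +1.493 − (0.0681/3)·(−13.344) = +1.80 V.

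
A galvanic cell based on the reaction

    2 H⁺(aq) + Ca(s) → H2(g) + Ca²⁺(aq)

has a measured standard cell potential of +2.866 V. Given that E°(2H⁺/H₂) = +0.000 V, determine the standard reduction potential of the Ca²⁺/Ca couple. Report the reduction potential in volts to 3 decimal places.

−2.866 V

In the reaction as written the 2H⁺/H₂ couple is reduced (cathode) and Ca²⁺/Ca is oxidized (anode), so E°cell = E°(2H⁺/H₂) − E°(Ca²⁺/Ca).
E°(Ca²⁺/Ca) = E°(cathode) − E°cell = +0.000 − (+2.866) = −2.866 V.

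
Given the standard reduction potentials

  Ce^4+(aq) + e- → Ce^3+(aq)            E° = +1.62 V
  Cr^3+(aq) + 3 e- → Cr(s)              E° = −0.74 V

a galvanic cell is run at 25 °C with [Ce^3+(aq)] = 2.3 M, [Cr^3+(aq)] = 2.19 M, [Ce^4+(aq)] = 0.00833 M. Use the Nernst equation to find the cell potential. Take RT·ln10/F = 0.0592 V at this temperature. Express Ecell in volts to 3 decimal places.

+2.209 V

The Ce⁴⁺/Ce³⁺ couple has the more positive E°, so it is the cathode; Cr³⁺/Cr is the anode.
E°cell = +1.62 − (−0.74) = +2.36 V, with n = 3 electrons transferred.
The balanced reaction is 3 Ce^4+(aq) + Cr(s) → 3 Ce^3+(aq) + Cr^3+(aq), so Q = ([Ce^3+(aq)]^3·[Cr^3+(aq)]) / [Ce^4+(aq)]^3 = 4.61×10^7 and log Q = 7.664.
Applying E = E° − (RT ln10/nF)·log Q gives +2.36 − (0.0592/3)(7.664) = +2.209 V.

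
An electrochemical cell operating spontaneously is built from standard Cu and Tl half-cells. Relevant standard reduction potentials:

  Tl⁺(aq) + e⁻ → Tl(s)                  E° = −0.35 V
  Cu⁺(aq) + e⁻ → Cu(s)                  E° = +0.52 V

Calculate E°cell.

The Cu⁺/Cu couple has the higher E°, so Cu ion is reduced (cathode) and Tl is oxidized (anode).
E°cell = E°(cathode) − E°(anode) = +0.52 − (−0.35) = +0.87 V.

+0.87 V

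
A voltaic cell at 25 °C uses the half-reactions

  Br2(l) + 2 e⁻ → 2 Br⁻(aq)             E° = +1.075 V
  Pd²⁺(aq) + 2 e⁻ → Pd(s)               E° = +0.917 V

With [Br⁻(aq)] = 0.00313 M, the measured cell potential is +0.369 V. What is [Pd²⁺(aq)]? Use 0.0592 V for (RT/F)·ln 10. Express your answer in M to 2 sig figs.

With Br₂/Br⁻ at the cathode and Pd²⁺/Pd at the anode, E°cell = +1.075 − (+0.917) = +0.158 V (n = 2).
Rearranging E = E° − (0.0592/n)·log Q gives log Q = 2(+0.158 − (+0.369))/0.0592 = −7.128.
The balanced reaction is Br2(l) + Pd(s) → 2 Br⁻(aq) + Pd²⁺(aq), so Q = [Br⁻(aq)]^2·[Pd²⁺(aq)].
Solving for the unknown gives log [Pd²⁺(aq)] = −2.119, so [Pd²⁺(aq)] ≈ 0.0076 M.

0.0076 M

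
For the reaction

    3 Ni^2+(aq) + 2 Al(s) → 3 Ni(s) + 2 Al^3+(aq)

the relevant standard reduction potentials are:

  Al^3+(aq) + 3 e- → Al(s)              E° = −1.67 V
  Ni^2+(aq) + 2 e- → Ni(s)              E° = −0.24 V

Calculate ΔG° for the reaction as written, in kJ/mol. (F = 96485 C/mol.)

−828 kJ/mol

In the reaction as written Ni^2+(aq) is reduced, so the Ni²⁺/Ni couple is the cathode and Al³⁺/Al is the anode.
E°cell = −0.24 − (−1.67) = +1.43 V; balancing electrons gives n = 6.
ΔG° = −nFE°cell = −(6)(96485)(+1.43) J/mol = −828 kJ/mol.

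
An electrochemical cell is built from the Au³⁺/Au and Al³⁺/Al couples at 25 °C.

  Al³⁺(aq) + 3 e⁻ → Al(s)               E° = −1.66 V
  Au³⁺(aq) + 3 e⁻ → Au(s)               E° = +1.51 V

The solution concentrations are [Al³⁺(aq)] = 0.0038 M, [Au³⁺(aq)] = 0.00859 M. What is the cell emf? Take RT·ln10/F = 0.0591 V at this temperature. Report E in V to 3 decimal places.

The Au³⁺/Au couple has the more positive E°, so it is the cathode; Al³⁺/Al is the anode.
The standard potential is +1.51 − (−1.66) = +3.17 V and the balanced reaction transfers n = 3 electrons.
The balanced reaction is Au³⁺(aq) + Al(s) → Au(s) + Al³⁺(aq), so Q = [Al³⁺(aq)] / [Au³⁺(aq)] = 0.442 and log Q = −0.354.
Applying E = E° − (RT ln10/nF)·log Q gives +3.17 − (0.0591/3)(−0.354) = +3.177 V.

+3.177 V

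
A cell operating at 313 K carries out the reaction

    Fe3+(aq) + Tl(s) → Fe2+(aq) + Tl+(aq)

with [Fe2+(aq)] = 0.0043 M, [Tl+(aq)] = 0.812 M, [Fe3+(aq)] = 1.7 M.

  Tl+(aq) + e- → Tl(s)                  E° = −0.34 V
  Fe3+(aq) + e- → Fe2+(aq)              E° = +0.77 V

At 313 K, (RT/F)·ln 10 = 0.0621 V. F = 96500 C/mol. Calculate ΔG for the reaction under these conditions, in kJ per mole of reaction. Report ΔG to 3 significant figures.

−123 kJ/mol

With Fe³⁺/Fe²⁺ reduced at the cathode, E°cell = +0.77 − (−0.34) = +1.11 V and n = 1.
Q = ([Fe2+(aq)]·[Tl+(aq)]) / [Fe3+(aq)] = 0.00205, so log Q = −2.687 and E = +1.11 − (0.0621/1)(−2.687) = +1.2769 V.
Then ΔG = −nFE = −1 × 96500 × +1.2769 J/mol = −123 kJ/mol.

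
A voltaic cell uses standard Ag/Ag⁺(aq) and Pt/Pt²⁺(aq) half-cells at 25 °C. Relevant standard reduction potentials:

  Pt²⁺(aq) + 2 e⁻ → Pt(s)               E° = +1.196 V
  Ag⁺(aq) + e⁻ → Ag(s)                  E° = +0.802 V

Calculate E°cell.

+0.394 V

The Pt²⁺/Pt couple has the higher E°, so Pt ion is reduced (cathode) and Ag is oxidized (anode).
E°cell = E°(cathode) − E°(anode) = +1.196 − (+0.802) = +0.394 V.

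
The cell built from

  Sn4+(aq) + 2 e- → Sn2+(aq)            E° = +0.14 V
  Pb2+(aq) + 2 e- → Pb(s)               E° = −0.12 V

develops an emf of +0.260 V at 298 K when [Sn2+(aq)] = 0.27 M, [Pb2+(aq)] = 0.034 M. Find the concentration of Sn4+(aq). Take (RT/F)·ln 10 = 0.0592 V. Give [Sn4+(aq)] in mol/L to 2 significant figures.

The Sn⁴⁺/Sn²⁺ couple has the larger reduction potential, so it is the cathode: E°cell = +0.14 − (−0.12) = +0.26 V and n = 2.
Since E = E° − (0.0592/n)·log Q, log Q = n(E° − E)/0.0592 = 0.000.
The balanced reaction is Sn4+(aq) + Pb(s) → Sn2+(aq) + Pb2+(aq), so Q = ([Sn2+(aq)]·[Pb2+(aq)]) / [Sn4+(aq)].
Isolating [Sn4+(aq)] in Q = 10^{0.000} yields log [Sn4+(aq)] = −2.037, i.e. 0.0092 M.

0.0092 M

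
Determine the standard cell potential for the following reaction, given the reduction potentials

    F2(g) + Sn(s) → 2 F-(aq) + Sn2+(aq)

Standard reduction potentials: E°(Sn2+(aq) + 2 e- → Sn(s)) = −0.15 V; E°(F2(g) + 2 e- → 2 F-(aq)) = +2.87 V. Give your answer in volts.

F2(g) gains electrons, so the F₂/F⁻ couple is the cathode; the Sn²⁺/Sn couple is the anode.
E°cell = E°(cathode) − E°(anode) = +2.87 − (−0.15) = +3.02 V.

+3.02 V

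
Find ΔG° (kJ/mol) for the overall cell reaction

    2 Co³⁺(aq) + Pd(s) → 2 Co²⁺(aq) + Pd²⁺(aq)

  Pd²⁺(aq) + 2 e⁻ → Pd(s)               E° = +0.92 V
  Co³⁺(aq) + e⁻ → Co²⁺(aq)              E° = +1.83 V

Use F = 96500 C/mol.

In the reaction as written Co³⁺(aq) is reduced, so the Co³⁺/Co²⁺ couple is the cathode and Pd²⁺/Pd is the anode.
E°cell = +1.83 − (+0.92) = +0.91 V; balancing electrons gives n = 2.
ΔG° = −nFE°cell = −(2)(96500)(+0.91) J/mol = −176 kJ/mol.

−176 kJ/mol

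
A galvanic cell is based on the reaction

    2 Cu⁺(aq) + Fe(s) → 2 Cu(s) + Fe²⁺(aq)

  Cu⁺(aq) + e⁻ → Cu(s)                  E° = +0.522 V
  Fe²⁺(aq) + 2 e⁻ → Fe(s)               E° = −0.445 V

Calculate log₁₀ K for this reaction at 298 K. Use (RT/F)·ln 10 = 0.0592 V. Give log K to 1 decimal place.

log K = 32.7

The Cu⁺/Cu couple is reduced (cathode); E°cell = +0.522 − (−0.445) = +0.967 V with n = 2.
At equilibrium E = 0, so log K = nE°cell / 0.0592 = (2)(+0.967) / 0.0592 = 32.7.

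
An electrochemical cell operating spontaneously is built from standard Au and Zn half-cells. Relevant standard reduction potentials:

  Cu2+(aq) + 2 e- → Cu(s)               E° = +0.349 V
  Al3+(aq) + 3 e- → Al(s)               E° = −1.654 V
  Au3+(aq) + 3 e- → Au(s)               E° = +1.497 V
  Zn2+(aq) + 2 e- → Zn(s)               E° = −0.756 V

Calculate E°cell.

+2.253 V

Of the two couples in this cell, the one with the more positive reduction potential is reduced at the cathode: here that is Au³⁺/Au (+1.497 V); Zn²⁺/Zn (−0.756 V) is the anode.
E°cell = E°(cathode) − E°(anode) = +1.497 − (−0.756) = +2.253 V.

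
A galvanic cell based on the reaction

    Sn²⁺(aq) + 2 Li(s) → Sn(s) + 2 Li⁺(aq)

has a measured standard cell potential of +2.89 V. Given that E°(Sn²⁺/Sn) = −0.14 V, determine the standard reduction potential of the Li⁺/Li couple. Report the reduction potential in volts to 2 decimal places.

In the reaction as written the Sn²⁺/Sn couple is reduced (cathode) and Li⁺/Li is oxidized (anode), so E°cell = E°(Sn²⁺/Sn) − E°(Li⁺/Li).
E°(Li⁺/Li) = E°(cathode) − E°cell = −0.14 − (+2.89) = −3.03 V.

−3.03 V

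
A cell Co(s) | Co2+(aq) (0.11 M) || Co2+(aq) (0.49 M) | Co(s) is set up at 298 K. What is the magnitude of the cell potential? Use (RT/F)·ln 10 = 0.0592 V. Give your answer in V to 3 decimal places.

For a concentration cell E°cell = 0, since both electrodes use the same couple.
The compartment with the higher Co2+(aq) concentration (0.49 M) acts as the cathode; ions are reduced there and produced at the dilute (0.11 M) anode.
With n = 2, Ecell = −(0.0592/2)·log([dilute]/[conc]) = −(0.0592/2)·log(0.11/0.49) = +0.019 V.

0.019 V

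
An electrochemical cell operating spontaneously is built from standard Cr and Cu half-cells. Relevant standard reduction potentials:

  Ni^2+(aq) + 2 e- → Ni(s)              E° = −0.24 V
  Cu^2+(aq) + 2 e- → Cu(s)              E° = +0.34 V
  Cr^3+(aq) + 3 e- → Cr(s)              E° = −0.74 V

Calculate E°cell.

+1.08 V

The Cu²⁺/Cu couple has the higher E°, so Cu ion is reduced (cathode) and Cr is oxidized (anode).
E°cell = E°(cathode) − E°(anode) = +0.34 − (−0.74) = +1.08 V.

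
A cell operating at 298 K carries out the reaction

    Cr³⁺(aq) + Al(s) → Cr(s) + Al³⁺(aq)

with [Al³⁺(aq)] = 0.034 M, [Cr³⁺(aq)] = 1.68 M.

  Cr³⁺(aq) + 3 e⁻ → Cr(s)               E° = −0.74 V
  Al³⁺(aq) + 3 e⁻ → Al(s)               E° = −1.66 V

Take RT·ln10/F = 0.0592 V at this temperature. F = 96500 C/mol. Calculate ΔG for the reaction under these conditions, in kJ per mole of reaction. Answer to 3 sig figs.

The standard cell potential is −0.74 − (−1.66) = +0.92 V, with n = 3 electrons in the balanced equation.
The reaction quotient is [Al³⁺(aq)] / [Cr³⁺(aq)] = 0.0202; by Nernst, E = +0.92 − (0.0592/3)(−1.694) = +0.9534 V.
Then ΔG = −nFE = −3 × 96500 × +0.9534 J/mol = −276 kJ/mol.

−276 kJ/mol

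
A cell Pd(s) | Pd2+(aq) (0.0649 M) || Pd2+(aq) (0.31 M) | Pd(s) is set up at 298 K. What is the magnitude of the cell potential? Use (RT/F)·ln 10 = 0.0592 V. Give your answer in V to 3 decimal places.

0.020 V

For a concentration cell E°cell = 0, since both electrodes use the same couple.
The compartment with the higher Pd2+(aq) concentration (0.31 M) acts as the cathode; ions are reduced there and produced at the dilute (0.0649 M) anode.
With n = 2, Ecell = −(0.0592/2)·log([dilute]/[conc]) = −(0.0592/2)·log(0.0649/0.31) = +0.020 V.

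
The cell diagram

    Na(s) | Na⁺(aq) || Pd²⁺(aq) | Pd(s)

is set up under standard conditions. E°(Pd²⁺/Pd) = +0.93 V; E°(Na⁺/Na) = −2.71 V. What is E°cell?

+3.64 V

By convention the left-hand electrode in cell notation is the anode (oxidation) and the right-hand electrode is the cathode (reduction).
E°cell = E°(right) − E°(left) = +0.93 − (−2.71) = +3.64 V.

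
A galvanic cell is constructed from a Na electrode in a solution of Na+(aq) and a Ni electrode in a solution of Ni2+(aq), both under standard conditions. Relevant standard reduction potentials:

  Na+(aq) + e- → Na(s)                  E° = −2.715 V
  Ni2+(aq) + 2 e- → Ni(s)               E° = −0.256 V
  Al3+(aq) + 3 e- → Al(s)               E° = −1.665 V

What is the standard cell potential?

+2.459 V

The Ni²⁺/Ni couple has the higher E°, so Ni ion is reduced (cathode) and Na is oxidized (anode).
E°cell = E°(cathode) − E°(anode) = −0.256 − (−2.715) = +2.459 V.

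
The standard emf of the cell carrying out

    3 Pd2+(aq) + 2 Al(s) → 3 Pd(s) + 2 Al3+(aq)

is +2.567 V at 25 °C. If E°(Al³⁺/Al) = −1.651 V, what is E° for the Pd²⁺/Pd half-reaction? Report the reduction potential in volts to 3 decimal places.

+0.916 V

In the reaction as written the Pd²⁺/Pd couple is reduced (cathode) and Al³⁺/Al is oxidized (anode), so E°cell = E°(Pd²⁺/Pd) − E°(Al³⁺/Al).
E°(Pd²⁺/Pd) = E°cell + E°(anode) = +2.567 + (−1.651) = +0.916 V.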